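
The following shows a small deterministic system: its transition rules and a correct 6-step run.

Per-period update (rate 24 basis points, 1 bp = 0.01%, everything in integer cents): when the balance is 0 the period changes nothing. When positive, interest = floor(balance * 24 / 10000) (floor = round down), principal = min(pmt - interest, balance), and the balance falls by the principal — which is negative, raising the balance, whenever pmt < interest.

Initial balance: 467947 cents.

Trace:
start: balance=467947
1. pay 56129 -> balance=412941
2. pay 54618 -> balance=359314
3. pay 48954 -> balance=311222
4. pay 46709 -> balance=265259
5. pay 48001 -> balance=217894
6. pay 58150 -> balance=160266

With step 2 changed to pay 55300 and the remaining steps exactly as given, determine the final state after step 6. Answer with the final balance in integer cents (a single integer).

(re-executing from step 2 with the substitution; state before step 2: balance=412941)
2. pay 55300 -> balance=358632
3. pay 48954 -> balance=310538
4. pay 46709 -> balance=264574
5. pay 48001 -> balance=217207
6. pay 58150 -> balance=159578

159578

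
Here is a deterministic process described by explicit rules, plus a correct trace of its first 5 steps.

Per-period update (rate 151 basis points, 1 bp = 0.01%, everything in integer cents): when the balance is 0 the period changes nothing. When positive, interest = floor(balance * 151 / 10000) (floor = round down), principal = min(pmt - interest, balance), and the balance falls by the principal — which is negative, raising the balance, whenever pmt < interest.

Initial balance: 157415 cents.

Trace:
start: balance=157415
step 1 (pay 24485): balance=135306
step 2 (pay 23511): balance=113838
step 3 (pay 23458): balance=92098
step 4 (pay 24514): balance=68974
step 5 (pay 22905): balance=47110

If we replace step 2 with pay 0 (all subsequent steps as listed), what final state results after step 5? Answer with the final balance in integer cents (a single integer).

71703

(re-executing from step 2 with the substitution; state before step 2: balance=135306)
step 2 (pay 0): balance=137349
step 3 (pay 23458): balance=115964
step 4 (pay 24514): balance=93201
step 5 (pay 22905): balance=71703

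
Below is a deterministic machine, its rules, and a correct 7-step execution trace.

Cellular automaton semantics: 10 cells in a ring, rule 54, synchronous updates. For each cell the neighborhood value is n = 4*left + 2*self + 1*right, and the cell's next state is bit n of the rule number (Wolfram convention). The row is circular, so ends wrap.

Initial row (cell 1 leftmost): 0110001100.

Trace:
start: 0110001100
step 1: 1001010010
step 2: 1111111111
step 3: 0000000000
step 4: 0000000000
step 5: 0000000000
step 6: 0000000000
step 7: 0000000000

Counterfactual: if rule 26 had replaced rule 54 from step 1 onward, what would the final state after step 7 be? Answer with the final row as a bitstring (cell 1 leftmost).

1010010100

(re-executing steps 1..7 under rule 26; state before step 1: 0110001100)
step 1: 1101011010
step 2: 1000010000
step 3: 0100101001
step 4: 0011000110
step 5: 0110101101
step 6: 0100001000
step 7: 1010010100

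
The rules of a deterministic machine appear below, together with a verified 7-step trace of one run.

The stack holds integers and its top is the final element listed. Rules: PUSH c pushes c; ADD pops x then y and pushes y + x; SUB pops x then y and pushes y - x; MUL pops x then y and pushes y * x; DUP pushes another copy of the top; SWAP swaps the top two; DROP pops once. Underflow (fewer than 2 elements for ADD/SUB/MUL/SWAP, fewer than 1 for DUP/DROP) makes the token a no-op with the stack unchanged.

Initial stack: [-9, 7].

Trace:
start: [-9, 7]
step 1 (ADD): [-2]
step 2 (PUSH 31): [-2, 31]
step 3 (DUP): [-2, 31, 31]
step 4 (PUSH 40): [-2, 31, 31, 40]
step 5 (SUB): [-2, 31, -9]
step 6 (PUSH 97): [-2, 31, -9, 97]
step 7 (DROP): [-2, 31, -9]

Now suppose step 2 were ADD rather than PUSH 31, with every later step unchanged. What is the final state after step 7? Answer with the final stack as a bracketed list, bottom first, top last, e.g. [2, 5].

[-2, -42]

(re-executing from step 2 with the substitution; state before step 2: [-2])
step 2 (ADD): [-2]
step 3 (DUP): [-2, -2]
step 4 (PUSH 40): [-2, -2, 40]
step 5 (SUB): [-2, -42]
step 6 (PUSH 97): [-2, -42, 97]
step 7 (DROP): [-2, -42]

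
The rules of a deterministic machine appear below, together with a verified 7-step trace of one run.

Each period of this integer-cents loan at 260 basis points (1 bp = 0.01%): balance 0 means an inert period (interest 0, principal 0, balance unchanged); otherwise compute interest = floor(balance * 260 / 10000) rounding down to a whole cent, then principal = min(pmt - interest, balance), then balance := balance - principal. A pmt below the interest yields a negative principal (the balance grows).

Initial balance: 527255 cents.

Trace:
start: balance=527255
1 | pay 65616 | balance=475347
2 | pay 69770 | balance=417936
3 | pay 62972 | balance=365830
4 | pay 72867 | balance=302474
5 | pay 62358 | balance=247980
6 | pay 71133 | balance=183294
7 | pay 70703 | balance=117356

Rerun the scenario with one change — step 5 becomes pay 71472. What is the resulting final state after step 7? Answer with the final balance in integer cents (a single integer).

107762

(re-executing from step 5 with the substitution; state before step 5: balance=302474)
5 | pay 71472 | balance=238866
6 | pay 71133 | balance=173943
7 | pay 70703 | balance=107762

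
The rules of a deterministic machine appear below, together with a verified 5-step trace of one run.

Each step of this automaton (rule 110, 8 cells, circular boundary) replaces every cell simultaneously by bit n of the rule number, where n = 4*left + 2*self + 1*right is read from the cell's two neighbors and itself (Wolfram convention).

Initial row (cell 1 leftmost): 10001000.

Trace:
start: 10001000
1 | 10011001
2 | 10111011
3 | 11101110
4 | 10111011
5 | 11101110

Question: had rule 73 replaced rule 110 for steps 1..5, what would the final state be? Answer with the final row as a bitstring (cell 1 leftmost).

(re-executing steps 1..5 under rule 73; state before step 1: 10001000)
1 | 00100010
2 | 10001000
3 | 00100010
4 | 10001000
5 | 00100010

00100010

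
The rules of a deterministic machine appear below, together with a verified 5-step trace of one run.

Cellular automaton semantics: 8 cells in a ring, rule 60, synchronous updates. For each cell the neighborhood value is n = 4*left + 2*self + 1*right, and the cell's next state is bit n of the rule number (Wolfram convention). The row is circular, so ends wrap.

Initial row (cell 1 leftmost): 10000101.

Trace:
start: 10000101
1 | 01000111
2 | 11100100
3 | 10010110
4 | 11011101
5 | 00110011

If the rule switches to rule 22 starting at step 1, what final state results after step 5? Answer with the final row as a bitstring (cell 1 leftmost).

(re-executing steps 1..5 under rule 22; state before step 1: 10000101)
1 | 01001100
2 | 11110010
3 | 00001110
4 | 00010001
5 | 10111011

10111011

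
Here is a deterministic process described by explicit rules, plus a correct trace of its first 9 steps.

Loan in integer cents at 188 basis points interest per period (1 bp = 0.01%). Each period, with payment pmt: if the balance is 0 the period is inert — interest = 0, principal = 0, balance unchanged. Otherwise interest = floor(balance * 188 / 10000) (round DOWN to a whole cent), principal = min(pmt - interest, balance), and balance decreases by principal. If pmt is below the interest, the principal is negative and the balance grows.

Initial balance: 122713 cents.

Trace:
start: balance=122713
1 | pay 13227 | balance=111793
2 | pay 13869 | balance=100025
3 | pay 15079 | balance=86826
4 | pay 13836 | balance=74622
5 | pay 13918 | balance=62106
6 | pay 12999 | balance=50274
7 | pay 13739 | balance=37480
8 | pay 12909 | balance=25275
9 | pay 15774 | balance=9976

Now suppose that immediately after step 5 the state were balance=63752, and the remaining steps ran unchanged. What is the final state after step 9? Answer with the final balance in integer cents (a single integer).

11748

state after step 5 := balance=63752
6 | pay 12999 | balance=51951
7 | pay 13739 | balance=39188
8 | pay 12909 | balance=27015
9 | pay 15774 | balance=11748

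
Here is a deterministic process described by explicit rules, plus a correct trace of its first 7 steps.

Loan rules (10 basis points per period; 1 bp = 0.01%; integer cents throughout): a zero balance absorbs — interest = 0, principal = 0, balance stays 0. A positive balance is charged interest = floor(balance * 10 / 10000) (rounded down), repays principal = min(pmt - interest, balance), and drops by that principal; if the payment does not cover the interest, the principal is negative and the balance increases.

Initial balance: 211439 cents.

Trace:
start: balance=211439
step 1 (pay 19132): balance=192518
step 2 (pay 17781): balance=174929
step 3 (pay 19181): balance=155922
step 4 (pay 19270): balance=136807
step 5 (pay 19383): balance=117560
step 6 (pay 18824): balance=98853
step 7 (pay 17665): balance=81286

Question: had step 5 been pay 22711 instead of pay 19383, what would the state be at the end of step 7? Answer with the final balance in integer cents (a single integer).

(re-executing from step 5 with the substitution; state before step 5: balance=136807)
step 5 (pay 22711): balance=114232
step 6 (pay 18824): balance=95522
step 7 (pay 17665): balance=77952

77952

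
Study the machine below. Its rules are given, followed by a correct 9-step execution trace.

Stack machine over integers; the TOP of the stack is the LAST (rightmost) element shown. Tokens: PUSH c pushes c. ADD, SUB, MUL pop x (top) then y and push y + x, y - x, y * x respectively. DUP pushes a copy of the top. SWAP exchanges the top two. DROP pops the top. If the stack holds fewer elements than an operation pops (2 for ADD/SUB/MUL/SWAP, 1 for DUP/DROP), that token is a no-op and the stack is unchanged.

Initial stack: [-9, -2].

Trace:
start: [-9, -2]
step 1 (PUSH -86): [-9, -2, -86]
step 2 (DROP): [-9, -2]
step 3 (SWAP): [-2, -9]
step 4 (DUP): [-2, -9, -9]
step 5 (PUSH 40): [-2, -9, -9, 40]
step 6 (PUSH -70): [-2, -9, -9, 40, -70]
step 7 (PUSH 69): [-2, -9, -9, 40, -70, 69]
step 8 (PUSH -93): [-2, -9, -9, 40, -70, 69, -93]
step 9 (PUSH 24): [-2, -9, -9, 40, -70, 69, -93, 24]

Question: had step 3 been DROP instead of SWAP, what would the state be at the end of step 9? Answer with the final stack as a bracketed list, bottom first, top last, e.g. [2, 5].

(re-executing from step 3 with the substitution; state before step 3: [-9, -2])
step 3 (DROP): [-9]
step 4 (DUP): [-9, -9]
step 5 (PUSH 40): [-9, -9, 40]
step 6 (PUSH -70): [-9, -9, 40, -70]
step 7 (PUSH 69): [-9, -9, 40, -70, 69]
step 8 (PUSH -93): [-9, -9, 40, -70, 69, -93]
step 9 (PUSH 24): [-9, -9, 40, -70, 69, -93, 24]

[-9, -9, 40, -70, 69, -93, 24]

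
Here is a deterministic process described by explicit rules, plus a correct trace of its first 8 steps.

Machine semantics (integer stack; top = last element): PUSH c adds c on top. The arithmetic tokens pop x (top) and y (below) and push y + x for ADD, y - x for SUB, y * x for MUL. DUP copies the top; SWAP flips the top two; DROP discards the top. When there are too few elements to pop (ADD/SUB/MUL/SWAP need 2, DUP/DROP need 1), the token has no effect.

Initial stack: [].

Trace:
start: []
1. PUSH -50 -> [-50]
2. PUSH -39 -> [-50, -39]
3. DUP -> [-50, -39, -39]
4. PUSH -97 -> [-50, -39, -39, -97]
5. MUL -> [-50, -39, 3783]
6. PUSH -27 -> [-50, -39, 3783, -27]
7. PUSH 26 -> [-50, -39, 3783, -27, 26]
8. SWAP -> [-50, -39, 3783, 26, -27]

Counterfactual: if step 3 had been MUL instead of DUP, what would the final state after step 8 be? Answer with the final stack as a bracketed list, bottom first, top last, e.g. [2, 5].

[-189150, 26, -27]

(re-executing from step 3 with the substitution; state before step 3: [-50, -39])
3. MUL -> [1950]
4. PUSH -97 -> [1950, -97]
5. MUL -> [-189150]
6. PUSH -27 -> [-189150, -27]
7. PUSH 26 -> [-189150, -27, 26]
8. SWAP -> [-189150, 26, -27]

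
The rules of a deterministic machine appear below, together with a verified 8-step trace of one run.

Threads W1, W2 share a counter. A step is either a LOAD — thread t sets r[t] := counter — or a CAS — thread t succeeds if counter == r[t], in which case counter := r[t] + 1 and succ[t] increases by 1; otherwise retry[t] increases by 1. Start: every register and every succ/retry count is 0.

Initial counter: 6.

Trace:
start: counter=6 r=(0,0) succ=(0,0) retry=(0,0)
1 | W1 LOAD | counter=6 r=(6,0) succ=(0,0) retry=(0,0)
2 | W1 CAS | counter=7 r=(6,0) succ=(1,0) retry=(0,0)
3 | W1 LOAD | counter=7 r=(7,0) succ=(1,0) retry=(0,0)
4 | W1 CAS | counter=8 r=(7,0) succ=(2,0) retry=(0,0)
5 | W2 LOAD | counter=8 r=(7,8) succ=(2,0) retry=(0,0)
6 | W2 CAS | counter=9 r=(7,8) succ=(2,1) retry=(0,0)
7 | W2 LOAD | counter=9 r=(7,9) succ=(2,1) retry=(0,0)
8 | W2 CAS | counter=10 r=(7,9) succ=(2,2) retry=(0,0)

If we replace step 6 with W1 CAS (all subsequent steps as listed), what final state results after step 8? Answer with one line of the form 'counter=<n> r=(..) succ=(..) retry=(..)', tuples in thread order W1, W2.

(re-executing from step 6 with the substitution; state before step 6: counter=8 r=(7,8) succ=(2,0) retry=(0,0))
6 | W1 CAS | counter=8 r=(7,8) succ=(2,0) retry=(1,0)
7 | W2 LOAD | counter=8 r=(7,8) succ=(2,0) retry=(1,0)
8 | W2 CAS | counter=9 r=(7,8) succ=(2,1) retry=(1,0)

counter=9 r=(7,8) succ=(2,1) retry=(1,0)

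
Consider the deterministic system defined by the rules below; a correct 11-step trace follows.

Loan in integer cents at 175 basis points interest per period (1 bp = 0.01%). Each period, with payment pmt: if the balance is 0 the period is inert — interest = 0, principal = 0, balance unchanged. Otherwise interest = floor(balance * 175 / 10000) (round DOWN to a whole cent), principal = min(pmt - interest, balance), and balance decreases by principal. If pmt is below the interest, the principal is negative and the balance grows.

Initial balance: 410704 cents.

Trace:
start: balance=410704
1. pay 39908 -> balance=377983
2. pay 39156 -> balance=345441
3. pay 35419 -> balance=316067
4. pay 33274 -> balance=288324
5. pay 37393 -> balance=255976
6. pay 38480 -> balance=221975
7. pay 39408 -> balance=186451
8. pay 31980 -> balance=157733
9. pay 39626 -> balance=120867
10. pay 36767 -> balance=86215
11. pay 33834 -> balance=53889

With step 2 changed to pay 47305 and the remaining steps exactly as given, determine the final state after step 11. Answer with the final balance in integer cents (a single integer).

44364

(re-executing from step 2 with the substitution; state before step 2: balance=377983)
2. pay 47305 -> balance=337292
3. pay 35419 -> balance=307775
4. pay 33274 -> balance=279887
5. pay 37393 -> balance=247392
6. pay 38480 -> balance=213241
7. pay 39408 -> balance=177564
8. pay 31980 -> balance=148691
9. pay 39626 -> balance=111667
10. pay 36767 -> balance=76854
11. pay 33834 -> balance=44364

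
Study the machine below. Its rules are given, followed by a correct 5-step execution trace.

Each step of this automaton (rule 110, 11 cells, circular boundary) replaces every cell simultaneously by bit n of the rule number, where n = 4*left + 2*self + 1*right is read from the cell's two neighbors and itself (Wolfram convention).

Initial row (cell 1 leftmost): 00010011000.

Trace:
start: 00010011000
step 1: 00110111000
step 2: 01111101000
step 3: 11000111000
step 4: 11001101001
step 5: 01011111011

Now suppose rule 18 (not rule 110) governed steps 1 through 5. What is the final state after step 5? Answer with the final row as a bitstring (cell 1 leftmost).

(re-executing steps 1..5 under rule 18; state before step 1: 00010011000)
step 1: 00101100100
step 2: 01000011010
step 3: 10100100001
step 4: 00011010010
step 5: 00100001101

00100001101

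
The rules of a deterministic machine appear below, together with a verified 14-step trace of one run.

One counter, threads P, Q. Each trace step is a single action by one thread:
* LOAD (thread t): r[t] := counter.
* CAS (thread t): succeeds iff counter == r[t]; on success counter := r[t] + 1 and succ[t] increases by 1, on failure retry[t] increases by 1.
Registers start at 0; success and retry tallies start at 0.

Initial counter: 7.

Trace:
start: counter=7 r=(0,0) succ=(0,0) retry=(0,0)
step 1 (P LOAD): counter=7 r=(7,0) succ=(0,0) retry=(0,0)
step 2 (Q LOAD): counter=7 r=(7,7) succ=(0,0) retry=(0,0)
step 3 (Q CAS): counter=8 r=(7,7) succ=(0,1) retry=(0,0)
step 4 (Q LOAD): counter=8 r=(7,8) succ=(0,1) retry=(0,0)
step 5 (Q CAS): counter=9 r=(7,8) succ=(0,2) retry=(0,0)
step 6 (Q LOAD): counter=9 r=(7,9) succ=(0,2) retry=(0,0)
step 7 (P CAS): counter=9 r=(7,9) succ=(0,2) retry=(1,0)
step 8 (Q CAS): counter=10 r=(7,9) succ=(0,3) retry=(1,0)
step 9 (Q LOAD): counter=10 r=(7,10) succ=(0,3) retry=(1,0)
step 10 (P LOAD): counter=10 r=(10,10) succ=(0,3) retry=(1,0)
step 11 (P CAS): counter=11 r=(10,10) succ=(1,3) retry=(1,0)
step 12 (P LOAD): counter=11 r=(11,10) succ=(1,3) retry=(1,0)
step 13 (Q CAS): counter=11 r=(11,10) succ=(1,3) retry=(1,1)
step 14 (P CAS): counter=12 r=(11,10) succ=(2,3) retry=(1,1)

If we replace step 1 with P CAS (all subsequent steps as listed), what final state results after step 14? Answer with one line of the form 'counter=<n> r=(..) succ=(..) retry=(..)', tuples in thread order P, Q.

(re-executing from step 1 with the substitution; state before step 1: counter=7 r=(0,0) succ=(0,0) retry=(0,0))
step 1 (P CAS): counter=7 r=(0,0) succ=(0,0) retry=(1,0)
step 2 (Q LOAD): counter=7 r=(0,7) succ=(0,0) retry=(1,0)
step 3 (Q CAS): counter=8 r=(0,7) succ=(0,1) retry=(1,0)
step 4 (Q LOAD): counter=8 r=(0,8) succ=(0,1) retry=(1,0)
step 5 (Q CAS): counter=9 r=(0,8) succ=(0,2) retry=(1,0)
step 6 (Q LOAD): counter=9 r=(0,9) succ=(0,2) retry=(1,0)
step 7 (P CAS): counter=9 r=(0,9) succ=(0,2) retry=(2,0)
step 8 (Q CAS): counter=10 r=(0,9) succ=(0,3) retry=(2,0)
step 9 (Q LOAD): counter=10 r=(0,10) succ=(0,3) retry=(2,0)
step 10 (P LOAD): counter=10 r=(10,10) succ=(0,3) retry=(2,0)
step 11 (P CAS): counter=11 r=(10,10) succ=(1,3) retry=(2,0)
step 12 (P LOAD): counter=11 r=(11,10) succ=(1,3) retry=(2,0)
step 13 (Q CAS): counter=11 r=(11,10) succ=(1,3) retry=(2,1)
step 14 (P CAS): counter=12 r=(11,10) succ=(2,3) retry=(2,1)

counter=12 r=(11,10) succ=(2,3) retry=(2,1)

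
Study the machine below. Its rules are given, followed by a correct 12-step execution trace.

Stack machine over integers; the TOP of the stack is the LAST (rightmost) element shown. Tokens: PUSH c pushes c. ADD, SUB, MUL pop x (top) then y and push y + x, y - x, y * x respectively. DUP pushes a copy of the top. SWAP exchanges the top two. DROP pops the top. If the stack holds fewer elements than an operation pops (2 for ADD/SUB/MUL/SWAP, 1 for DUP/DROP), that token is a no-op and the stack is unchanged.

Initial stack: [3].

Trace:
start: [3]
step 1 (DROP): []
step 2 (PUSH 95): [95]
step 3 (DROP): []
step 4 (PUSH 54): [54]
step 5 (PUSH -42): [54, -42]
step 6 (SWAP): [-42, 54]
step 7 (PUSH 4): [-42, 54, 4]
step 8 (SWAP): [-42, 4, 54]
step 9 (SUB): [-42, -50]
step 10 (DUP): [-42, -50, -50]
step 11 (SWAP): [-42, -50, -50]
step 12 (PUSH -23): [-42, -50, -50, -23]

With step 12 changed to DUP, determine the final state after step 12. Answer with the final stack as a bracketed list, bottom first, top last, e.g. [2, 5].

[-42, -50, -50, -50]

(re-executing from step 12 with the substitution; state before step 12: [-42, -50, -50])
step 12 (DUP): [-42, -50, -50, -50]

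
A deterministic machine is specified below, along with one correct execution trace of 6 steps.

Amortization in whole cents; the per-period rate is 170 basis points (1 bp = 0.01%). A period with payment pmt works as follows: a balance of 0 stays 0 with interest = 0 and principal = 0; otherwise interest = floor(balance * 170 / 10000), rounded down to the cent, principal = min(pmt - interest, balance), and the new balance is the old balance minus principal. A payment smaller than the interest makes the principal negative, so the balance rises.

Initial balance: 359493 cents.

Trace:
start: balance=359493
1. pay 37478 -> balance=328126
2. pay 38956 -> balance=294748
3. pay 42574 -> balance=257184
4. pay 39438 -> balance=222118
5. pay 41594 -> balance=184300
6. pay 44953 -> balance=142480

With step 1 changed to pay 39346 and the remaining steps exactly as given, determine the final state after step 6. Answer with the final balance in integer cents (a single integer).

(re-executing from step 1 with the substitution; state before step 1: balance=359493)
1. pay 39346 -> balance=326258
2. pay 38956 -> balance=292848
3. pay 42574 -> balance=255252
4. pay 39438 -> balance=220153
5. pay 41594 -> balance=182301
6. pay 44953 -> balance=140447

140447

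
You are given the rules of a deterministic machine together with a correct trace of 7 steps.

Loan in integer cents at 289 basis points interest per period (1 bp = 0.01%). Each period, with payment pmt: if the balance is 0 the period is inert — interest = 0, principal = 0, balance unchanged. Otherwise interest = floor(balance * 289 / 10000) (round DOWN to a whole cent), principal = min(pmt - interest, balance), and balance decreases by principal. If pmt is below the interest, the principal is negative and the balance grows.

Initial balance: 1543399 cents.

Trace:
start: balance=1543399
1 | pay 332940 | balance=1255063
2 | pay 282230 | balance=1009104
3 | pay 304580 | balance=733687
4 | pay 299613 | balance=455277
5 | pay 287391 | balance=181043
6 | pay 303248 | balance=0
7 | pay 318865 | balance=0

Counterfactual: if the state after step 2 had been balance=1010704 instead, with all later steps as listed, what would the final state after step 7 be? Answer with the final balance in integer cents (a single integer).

0

state after step 2 := balance=1010704
3 | pay 304580 | balance=735333
4 | pay 299613 | balance=456971
5 | pay 287391 | balance=182786
6 | pay 303248 | balance=0
7 | pay 318865 | balance=0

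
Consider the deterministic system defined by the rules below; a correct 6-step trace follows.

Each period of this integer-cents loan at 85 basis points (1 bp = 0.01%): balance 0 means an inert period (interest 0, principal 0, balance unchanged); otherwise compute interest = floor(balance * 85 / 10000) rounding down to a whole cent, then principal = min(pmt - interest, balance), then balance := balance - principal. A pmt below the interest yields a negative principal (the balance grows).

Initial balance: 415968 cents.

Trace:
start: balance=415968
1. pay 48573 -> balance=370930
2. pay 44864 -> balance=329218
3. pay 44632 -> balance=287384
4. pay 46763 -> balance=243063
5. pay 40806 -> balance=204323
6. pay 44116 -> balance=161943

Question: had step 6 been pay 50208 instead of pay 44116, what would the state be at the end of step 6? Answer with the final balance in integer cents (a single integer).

(re-executing from step 6 with the substitution; state before step 6: balance=204323)
6. pay 50208 -> balance=155851

155851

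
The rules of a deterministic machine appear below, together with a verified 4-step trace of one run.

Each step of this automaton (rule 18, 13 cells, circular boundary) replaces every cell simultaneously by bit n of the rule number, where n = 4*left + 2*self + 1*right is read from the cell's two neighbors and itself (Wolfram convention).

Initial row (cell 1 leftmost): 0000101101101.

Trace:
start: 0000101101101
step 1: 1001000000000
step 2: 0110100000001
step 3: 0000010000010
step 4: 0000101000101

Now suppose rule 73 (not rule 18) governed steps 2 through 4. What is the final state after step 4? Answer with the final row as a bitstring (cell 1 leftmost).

(re-executing steps 2..4 under rule 73; state before step 2: 1001000000000)
step 2: 0000011111110
step 3: 1111010000010
step 4: 1001000111000

1001000111000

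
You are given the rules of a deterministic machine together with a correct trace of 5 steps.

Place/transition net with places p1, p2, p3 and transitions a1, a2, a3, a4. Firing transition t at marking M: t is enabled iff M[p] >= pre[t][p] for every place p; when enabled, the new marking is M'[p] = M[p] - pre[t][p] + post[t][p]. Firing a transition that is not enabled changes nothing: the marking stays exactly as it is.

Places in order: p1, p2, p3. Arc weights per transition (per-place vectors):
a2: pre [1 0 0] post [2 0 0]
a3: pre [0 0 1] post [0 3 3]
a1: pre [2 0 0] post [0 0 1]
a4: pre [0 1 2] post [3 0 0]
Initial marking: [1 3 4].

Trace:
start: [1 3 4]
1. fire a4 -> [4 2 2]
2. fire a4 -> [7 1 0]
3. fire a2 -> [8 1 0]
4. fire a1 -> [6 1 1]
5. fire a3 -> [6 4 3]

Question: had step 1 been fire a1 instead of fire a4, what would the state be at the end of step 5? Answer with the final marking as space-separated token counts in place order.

3 5 5

(re-executing from step 1 with the substitution; state before step 1: [1 3 4])
1. fire a1 -> [1 3 4]
2. fire a4 -> [4 2 2]
3. fire a2 -> [5 2 2]
4. fire a1 -> [3 2 3]
5. fire a3 -> [3 5 5]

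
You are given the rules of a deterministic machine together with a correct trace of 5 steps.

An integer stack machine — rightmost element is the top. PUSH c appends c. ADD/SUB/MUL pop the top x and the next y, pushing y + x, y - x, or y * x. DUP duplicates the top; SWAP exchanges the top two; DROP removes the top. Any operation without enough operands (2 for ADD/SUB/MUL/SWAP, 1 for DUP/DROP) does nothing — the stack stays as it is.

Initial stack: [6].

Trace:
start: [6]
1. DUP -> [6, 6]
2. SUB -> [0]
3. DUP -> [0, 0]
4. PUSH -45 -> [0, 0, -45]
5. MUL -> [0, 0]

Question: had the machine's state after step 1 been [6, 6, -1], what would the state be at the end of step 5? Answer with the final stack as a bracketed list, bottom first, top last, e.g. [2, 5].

[6, 7, -315]

state after step 1 := [6, 6, -1]
2. SUB -> [6, 7]
3. DUP -> [6, 7, 7]
4. PUSH -45 -> [6, 7, 7, -45]
5. MUL -> [6, 7, -315]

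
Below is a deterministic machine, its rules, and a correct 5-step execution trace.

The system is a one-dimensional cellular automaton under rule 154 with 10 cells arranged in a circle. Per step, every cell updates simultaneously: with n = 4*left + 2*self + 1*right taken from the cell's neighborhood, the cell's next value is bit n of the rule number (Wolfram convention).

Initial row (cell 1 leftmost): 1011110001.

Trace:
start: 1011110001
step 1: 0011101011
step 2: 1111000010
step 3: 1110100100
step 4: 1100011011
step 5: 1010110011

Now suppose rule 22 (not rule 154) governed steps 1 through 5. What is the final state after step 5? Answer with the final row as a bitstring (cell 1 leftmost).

(re-executing steps 1..5 under rule 22; state before step 1: 1011110001)
step 1: 0000001010
step 2: 0000011011
step 3: 1000100000
step 4: 1101110001
step 5: 0000001010

0000001010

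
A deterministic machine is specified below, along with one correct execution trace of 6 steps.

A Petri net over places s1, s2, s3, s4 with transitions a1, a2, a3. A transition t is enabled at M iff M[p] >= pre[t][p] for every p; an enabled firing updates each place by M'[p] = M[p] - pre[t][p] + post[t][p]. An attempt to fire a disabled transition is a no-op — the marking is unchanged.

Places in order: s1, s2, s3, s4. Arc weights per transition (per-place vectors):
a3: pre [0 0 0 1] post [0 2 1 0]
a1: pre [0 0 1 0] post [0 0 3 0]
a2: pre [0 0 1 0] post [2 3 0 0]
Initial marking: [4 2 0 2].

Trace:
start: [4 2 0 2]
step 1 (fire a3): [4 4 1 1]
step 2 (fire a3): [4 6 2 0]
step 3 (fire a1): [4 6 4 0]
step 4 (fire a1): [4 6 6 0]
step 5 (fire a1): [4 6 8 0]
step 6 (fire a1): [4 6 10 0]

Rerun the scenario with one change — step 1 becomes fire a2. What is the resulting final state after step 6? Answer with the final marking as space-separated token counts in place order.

(re-executing from step 1 with the substitution; state before step 1: [4 2 0 2])
step 1 (fire a2): [4 2 0 2]
step 2 (fire a3): [4 4 1 1]
step 3 (fire a1): [4 4 3 1]
step 4 (fire a1): [4 4 5 1]
step 5 (fire a1): [4 4 7 1]
step 6 (fire a1): [4 4 9 1]

4 4 9 1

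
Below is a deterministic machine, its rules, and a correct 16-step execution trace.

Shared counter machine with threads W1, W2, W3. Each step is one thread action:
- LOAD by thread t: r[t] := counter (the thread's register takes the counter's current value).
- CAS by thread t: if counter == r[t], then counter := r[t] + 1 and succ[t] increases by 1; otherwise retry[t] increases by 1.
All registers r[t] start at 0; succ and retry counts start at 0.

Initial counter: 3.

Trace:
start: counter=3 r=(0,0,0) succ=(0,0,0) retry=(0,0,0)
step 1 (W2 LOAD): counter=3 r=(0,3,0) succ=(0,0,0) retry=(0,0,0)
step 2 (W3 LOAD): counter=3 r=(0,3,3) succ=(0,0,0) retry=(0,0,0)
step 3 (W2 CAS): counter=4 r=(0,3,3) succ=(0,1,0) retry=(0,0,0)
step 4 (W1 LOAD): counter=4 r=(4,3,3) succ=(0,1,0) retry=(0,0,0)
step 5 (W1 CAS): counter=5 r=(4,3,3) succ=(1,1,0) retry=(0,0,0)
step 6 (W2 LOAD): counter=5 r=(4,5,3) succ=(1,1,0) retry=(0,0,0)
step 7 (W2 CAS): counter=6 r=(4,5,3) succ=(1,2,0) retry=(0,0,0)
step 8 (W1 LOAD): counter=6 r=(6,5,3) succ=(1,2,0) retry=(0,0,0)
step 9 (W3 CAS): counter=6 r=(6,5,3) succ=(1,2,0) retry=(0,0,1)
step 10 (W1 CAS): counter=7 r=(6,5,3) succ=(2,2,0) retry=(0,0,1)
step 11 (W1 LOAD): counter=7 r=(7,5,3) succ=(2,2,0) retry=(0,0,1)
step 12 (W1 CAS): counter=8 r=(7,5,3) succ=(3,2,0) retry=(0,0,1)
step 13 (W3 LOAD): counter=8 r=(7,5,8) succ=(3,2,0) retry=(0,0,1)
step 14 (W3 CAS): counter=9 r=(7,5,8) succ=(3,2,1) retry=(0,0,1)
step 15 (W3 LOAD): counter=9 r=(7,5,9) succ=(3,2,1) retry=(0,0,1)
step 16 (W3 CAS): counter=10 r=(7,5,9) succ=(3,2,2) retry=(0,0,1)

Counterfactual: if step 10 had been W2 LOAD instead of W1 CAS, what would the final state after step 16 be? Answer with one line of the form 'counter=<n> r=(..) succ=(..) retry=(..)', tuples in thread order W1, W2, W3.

(re-executing from step 10 with the substitution; state before step 10: counter=6 r=(6,5,3) succ=(1,2,0) retry=(0,0,1))
step 10 (W2 LOAD): counter=6 r=(6,6,3) succ=(1,2,0) retry=(0,0,1)
step 11 (W1 LOAD): counter=6 r=(6,6,3) succ=(1,2,0) retry=(0,0,1)
step 12 (W1 CAS): counter=7 r=(6,6,3) succ=(2,2,0) retry=(0,0,1)
step 13 (W3 LOAD): counter=7 r=(6,6,7) succ=(2,2,0) retry=(0,0,1)
step 14 (W3 CAS): counter=8 r=(6,6,7) succ=(2,2,1) retry=(0,0,1)
step 15 (W3 LOAD): counter=8 r=(6,6,8) succ=(2,2,1) retry=(0,0,1)
step 16 (W3 CAS): counter=9 r=(6,6,8) succ=(2,2,2) retry=(0,0,1)

counter=9 r=(6,6,8) succ=(2,2,2) retry=(0,0,1)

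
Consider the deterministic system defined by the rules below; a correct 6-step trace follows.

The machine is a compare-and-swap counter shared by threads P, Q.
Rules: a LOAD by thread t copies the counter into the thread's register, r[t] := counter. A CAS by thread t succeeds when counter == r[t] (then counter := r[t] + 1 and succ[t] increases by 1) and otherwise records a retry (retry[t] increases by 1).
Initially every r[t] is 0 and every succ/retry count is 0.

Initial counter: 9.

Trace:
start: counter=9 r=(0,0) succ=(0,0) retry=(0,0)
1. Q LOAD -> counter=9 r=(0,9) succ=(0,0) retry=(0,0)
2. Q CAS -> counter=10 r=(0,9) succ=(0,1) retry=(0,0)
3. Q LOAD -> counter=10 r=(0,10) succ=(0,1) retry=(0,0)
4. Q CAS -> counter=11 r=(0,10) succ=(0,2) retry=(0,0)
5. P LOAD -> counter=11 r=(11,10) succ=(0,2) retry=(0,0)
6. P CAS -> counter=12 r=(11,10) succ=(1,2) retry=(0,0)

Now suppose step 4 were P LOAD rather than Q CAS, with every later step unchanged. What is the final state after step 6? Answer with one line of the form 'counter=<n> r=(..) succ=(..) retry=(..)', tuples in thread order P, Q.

counter=11 r=(10,10) succ=(1,1) retry=(0,0)

(re-executing from step 4 with the substitution; state before step 4: counter=10 r=(0,10) succ=(0,1) retry=(0,0))
4. P LOAD -> counter=10 r=(10,10) succ=(0,1) retry=(0,0)
5. P LOAD -> counter=10 r=(10,10) succ=(0,1) retry=(0,0)
6. P CAS -> counter=11 r=(10,10) succ=(1,1) retry=(0,0)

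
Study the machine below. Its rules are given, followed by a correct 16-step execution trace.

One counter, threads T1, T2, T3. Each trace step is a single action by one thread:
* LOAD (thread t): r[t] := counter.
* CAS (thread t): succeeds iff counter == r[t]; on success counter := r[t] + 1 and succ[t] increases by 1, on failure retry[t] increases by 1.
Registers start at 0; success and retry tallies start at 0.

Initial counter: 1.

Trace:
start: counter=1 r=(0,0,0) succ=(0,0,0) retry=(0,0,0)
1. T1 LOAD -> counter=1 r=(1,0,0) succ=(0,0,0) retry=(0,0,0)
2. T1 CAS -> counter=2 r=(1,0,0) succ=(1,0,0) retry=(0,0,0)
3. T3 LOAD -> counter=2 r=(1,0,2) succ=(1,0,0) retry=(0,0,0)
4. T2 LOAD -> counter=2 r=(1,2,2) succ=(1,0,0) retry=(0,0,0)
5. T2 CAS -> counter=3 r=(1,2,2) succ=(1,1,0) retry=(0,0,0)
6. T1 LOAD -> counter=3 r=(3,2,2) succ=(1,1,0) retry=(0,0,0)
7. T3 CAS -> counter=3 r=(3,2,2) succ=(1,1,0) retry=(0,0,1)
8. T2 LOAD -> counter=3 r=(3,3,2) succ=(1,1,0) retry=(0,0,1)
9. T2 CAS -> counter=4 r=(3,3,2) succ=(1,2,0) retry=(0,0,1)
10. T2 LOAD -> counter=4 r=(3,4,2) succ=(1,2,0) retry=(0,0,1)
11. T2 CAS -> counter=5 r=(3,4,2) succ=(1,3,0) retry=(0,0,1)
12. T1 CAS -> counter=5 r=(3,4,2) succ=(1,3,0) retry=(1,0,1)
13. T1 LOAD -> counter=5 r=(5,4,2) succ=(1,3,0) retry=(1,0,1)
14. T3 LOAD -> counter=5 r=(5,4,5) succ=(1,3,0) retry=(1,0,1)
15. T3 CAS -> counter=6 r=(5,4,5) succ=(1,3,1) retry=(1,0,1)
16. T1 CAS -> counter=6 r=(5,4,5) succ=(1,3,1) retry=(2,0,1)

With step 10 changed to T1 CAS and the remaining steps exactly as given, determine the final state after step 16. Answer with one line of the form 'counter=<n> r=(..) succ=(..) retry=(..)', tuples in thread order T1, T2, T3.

(re-executing from step 10 with the substitution; state before step 10: counter=4 r=(3,3,2) succ=(1,2,0) retry=(0,0,1))
10. T1 CAS -> counter=4 r=(3,3,2) succ=(1,2,0) retry=(1,0,1)
11. T2 CAS -> counter=4 r=(3,3,2) succ=(1,2,0) retry=(1,1,1)
12. T1 CAS -> counter=4 r=(3,3,2) succ=(1,2,0) retry=(2,1,1)
13. T1 LOAD -> counter=4 r=(4,3,2) succ=(1,2,0) retry=(2,1,1)
14. T3 LOAD -> counter=4 r=(4,3,4) succ=(1,2,0) retry=(2,1,1)
15. T3 CAS -> counter=5 r=(4,3,4) succ=(1,2,1) retry=(2,1,1)
16. T1 CAS -> counter=5 r=(4,3,4) succ=(1,2,1) retry=(3,1,1)

counter=5 r=(4,3,4) succ=(1,2,1) retry=(3,1,1)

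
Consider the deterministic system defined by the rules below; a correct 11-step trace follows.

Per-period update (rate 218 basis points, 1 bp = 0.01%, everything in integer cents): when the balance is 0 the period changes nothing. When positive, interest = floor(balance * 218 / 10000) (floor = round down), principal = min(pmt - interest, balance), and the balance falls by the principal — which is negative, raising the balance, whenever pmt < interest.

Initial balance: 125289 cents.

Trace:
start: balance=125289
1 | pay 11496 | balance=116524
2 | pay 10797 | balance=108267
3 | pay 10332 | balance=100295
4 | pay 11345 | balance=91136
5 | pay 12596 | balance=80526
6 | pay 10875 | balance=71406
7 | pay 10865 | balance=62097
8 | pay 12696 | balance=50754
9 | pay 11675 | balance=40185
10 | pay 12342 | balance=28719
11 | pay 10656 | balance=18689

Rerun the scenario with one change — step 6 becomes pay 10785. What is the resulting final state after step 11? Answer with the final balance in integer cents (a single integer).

18789

(re-executing from step 6 with the substitution; state before step 6: balance=80526)
6 | pay 10785 | balance=71496
7 | pay 10865 | balance=62189
8 | pay 12696 | balance=50848
9 | pay 11675 | balance=40281
10 | pay 12342 | balance=28817
11 | pay 10656 | balance=18789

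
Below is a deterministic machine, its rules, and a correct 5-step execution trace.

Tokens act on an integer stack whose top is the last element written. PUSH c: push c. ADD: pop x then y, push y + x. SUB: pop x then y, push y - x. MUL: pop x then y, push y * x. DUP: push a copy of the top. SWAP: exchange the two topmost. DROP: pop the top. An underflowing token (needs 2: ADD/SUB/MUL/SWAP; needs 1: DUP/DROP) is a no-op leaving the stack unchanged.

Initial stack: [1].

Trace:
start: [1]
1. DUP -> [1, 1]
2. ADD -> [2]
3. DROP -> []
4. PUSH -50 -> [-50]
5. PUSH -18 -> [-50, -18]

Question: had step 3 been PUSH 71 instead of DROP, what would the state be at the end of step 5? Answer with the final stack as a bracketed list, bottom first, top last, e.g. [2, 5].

(re-executing from step 3 with the substitution; state before step 3: [2])
3. PUSH 71 -> [2, 71]
4. PUSH -50 -> [2, 71, -50]
5. PUSH -18 -> [2, 71, -50, -18]

[2, 71, -50, -18]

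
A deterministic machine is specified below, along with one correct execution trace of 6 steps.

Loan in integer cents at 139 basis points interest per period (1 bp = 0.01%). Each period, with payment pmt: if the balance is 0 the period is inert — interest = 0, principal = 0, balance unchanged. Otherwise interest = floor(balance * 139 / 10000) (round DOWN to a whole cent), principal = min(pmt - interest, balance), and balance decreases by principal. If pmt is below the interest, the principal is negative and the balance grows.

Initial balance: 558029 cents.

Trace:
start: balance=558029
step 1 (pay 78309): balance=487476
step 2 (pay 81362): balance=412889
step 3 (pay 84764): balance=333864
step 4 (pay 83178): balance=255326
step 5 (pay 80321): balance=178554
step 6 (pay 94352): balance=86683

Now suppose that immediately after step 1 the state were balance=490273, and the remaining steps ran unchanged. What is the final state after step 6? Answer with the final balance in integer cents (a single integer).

state after step 1 := balance=490273
step 2 (pay 81362): balance=415725
step 3 (pay 84764): balance=336739
step 4 (pay 83178): balance=258241
step 5 (pay 80321): balance=181509
step 6 (pay 94352): balance=89679

89679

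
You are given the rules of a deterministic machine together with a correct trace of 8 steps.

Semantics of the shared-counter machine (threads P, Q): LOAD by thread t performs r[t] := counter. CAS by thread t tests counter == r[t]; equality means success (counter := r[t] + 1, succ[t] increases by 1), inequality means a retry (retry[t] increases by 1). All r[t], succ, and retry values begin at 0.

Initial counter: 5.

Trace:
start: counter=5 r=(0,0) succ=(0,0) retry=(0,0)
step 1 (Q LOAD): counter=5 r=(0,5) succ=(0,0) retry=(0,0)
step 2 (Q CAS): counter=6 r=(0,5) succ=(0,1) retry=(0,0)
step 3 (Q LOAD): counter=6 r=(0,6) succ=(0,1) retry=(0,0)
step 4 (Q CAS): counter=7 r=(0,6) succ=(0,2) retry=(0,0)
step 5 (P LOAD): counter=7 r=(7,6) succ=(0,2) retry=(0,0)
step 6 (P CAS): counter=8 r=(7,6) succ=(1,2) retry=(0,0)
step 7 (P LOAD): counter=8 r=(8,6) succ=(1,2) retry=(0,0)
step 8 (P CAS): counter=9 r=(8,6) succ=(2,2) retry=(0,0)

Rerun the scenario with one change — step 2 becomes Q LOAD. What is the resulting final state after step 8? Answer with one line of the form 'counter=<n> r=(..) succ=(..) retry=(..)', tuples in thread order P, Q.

(re-executing from step 2 with the substitution; state before step 2: counter=5 r=(0,5) succ=(0,0) retry=(0,0))
step 2 (Q LOAD): counter=5 r=(0,5) succ=(0,0) retry=(0,0)
step 3 (Q LOAD): counter=5 r=(0,5) succ=(0,0) retry=(0,0)
step 4 (Q CAS): counter=6 r=(0,5) succ=(0,1) retry=(0,0)
step 5 (P LOAD): counter=6 r=(6,5) succ=(0,1) retry=(0,0)
step 6 (P CAS): counter=7 r=(6,5) succ=(1,1) retry=(0,0)
step 7 (P LOAD): counter=7 r=(7,5) succ=(1,1) retry=(0,0)
step 8 (P CAS): counter=8 r=(7,5) succ=(2,1) retry=(0,0)

counter=8 r=(7,5) succ=(2,1) retry=(0,0)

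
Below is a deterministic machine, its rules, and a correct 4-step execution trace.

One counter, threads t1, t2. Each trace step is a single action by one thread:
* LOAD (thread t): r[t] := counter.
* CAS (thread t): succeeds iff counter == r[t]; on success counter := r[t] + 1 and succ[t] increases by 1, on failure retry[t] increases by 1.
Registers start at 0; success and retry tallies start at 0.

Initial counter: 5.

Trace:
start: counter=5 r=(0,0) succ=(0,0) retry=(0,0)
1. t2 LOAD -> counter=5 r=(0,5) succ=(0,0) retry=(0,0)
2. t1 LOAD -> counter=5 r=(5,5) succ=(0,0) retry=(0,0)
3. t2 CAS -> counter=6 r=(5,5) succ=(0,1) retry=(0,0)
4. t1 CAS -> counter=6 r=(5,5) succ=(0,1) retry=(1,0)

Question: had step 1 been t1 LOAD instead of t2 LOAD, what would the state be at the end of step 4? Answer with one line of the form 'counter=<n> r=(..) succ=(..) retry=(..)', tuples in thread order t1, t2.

(re-executing from step 1 with the substitution; state before step 1: counter=5 r=(0,0) succ=(0,0) retry=(0,0))
1. t1 LOAD -> counter=5 r=(5,0) succ=(0,0) retry=(0,0)
2. t1 LOAD -> counter=5 r=(5,0) succ=(0,0) retry=(0,0)
3. t2 CAS -> counter=5 r=(5,0) succ=(0,0) retry=(0,1)
4. t1 CAS -> counter=6 r=(5,0) succ=(1,0) retry=(0,1)

counter=6 r=(5,0) succ=(1,0) retry=(0,1)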